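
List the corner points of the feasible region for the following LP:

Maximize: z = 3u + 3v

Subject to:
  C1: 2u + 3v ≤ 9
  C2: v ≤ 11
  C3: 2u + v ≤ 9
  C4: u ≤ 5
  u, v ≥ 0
Each vertex is the intersection of two constraint boundaries that also satisfies all remaining constraints:
  u = 0 and v = 0 → (0, 0)
  2u + 3v = 9 and 2u + v = 9 → (4.5, 0)
  2u + 3v = 9 and u = 0 → (0, 3)

Vertices: (0, 0), (4.5, 0), (0, 3)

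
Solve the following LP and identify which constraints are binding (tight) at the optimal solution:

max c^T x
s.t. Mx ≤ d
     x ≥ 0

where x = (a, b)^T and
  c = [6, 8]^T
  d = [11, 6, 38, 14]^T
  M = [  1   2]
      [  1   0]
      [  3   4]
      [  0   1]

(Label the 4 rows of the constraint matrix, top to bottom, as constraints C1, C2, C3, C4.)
Optimal: a = 6, b = 2.5
Binding: C1, C2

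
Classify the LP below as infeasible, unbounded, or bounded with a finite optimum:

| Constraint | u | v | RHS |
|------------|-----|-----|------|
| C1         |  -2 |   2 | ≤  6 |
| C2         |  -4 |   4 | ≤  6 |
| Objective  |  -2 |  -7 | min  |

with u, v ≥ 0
Feasible point: (0, 0) satisfies every constraint, so the LP is feasible.
Direction d = (1, 0): for each constraint row a, a·d ≤ 0 —
  (-2)(1) + (2)(0) = -2 ≤ 0
  (-4)(1) + (4)(0) = -4 ≤ 0
and d ≥ 0, so (0, 0) + t·d stays feasible for every t ≥ 0. Along this ray z = -2u - 7v changes by -2 per unit t, so z → −∞.

Unbounded — the objective can decrease without bound over the feasible region.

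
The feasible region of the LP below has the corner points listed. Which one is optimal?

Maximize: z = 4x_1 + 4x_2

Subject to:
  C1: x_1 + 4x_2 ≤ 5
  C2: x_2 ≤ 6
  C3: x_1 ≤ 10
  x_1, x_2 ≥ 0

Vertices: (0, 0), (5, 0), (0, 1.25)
Evaluating z = 4x_1 + 4x_2 at each vertex:
  (0, 0): z = 0
  (5, 0): z = 20
  (0, 1.25): z = 5

The largest value is z = 20, attained at (5, 0).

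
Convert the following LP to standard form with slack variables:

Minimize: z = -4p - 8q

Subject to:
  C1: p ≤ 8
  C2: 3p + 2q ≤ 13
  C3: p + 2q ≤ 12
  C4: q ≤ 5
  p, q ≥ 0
min z = -4p - 8q

s.t.
  p + s1 = 8
  3p + 2q + s2 = 13
  p + 2q + s3 = 12
  q + s4 = 5
  p, q, s1, s2, s3, s4 ≥ 0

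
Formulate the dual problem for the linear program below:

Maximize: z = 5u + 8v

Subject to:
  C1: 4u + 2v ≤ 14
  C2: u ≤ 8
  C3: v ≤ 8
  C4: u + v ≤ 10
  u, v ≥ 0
Minimize: z = 14y1 + 8y2 + 8y3 + 10y4

Subject to:
  C1: -4y1 - y2 - y4 ≤ -5
  C2: -2y1 - y3 - y4 ≤ -8
  y1, y2, y3, y4 ≥ 0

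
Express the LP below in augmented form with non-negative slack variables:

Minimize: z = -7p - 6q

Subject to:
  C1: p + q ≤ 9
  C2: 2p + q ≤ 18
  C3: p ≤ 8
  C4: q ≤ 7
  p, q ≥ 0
min z = -7p - 6q

s.t.
  p + q + s1 = 9
  2p + q + s2 = 18
  p + s3 = 8
  q + s4 = 7
  p, q, s1, s2, s3, s4 ≥ 0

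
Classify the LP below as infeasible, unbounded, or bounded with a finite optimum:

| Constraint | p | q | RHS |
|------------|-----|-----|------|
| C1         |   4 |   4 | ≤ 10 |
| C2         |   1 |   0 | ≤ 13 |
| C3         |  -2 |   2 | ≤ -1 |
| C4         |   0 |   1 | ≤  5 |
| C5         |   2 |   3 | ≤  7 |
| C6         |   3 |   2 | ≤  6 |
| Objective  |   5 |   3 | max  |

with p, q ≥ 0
The point (2, 0) satisfies every constraint, so the LP is feasible; the constraints give p ≤ 13 and q ≤ 5, which with p, q ≥ 0 keep the feasible region inside a bounded box. A feasible, bounded LP attains a finite optimum at a vertex.

Feasible with finite optimum z* = 10 at (2, 0).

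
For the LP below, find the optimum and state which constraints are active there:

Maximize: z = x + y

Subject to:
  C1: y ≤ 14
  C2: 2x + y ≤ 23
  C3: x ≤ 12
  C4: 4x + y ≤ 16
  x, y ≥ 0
Optimal: x = 0.5, y = 14
Binding: C1, C4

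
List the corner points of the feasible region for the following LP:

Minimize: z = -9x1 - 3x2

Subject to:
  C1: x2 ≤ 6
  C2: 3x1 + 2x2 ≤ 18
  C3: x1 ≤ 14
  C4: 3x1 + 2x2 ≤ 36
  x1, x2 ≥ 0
Each vertex is the intersection of two constraint boundaries that also satisfies all remaining constraints:
  x1 = 0 and x2 = 0 → (0, 0)
  3x1 + 2x2 = 18 and x2 = 0 → (6, 0)
  x2 = 6 and 3x1 + 2x2 = 18 → (2, 6)
  x2 = 6 and x1 = 0 → (0, 6)

Vertices: (0, 0), (6, 0), (2, 6), (0, 6)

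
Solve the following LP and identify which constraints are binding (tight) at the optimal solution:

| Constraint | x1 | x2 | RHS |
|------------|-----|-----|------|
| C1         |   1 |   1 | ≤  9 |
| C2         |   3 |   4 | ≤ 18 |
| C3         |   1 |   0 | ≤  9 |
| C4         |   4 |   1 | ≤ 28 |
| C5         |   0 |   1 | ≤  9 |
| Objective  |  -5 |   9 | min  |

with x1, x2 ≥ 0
Optimal: x1 = 6, x2 = 0
Binding: C2, x2 ≥ 0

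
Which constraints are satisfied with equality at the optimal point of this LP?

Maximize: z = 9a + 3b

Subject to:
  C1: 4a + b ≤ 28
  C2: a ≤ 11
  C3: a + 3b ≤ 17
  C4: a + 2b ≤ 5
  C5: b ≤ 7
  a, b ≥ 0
Optimal: a = 5, b = 0
Slack at optimum:
  C1: slack = 8
  C2: slack = 6
  C3: slack = 12
  C4: slack = 0 (binding)
  C5: slack = 7
  a ≥ 0: a = 5
  b ≥ 0: b = 0 (binding)
Binding constraints: C4, b ≥ 0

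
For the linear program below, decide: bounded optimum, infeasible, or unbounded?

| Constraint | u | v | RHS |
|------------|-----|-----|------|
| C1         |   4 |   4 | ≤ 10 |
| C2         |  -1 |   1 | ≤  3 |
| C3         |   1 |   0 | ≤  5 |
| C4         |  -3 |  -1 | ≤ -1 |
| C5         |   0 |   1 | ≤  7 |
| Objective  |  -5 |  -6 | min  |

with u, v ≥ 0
The point (0, 2.5) satisfies every constraint, so the LP is feasible; the constraints give u ≤ 5 and v ≤ 7, which with u, v ≥ 0 keep the feasible region inside a bounded box. A feasible, bounded LP attains a finite optimum at a vertex.

Evaluating z = -5u - 6v at each vertex:
  (0.3333, 0): z = -1.667
  (2.5, 0): z = -12.5
  (0, 2.5): z = -15
  (0, 1): z = -6

Bounded optimum: z* = -15 at (0, 2.5).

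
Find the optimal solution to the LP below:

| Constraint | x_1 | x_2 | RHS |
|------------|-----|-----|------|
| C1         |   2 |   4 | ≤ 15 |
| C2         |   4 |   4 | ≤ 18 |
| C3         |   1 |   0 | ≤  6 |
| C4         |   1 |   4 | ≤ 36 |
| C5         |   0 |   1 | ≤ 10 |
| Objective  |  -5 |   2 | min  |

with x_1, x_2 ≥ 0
Each vertex is the intersection of two constraint boundaries that also satisfies all remaining constraints:
  x_1 = 0 and x_2 = 0 → (0, 0)
  4x_1 + 4x_2 = 18 and x_2 = 0 → (4.5, 0)
  2x_1 + 4x_2 = 15 and 4x_1 + 4x_2 = 18 → (1.5, 3)
  2x_1 + 4x_2 = 15 and x_1 = 0 → (0, 3.75)

Evaluating z = -5x_1 + 2x_2 at each vertex:
  (0, 0): z = 0
  (4.5, 0): z = -22.5
  (1.5, 3): z = -1.5
  (0, 3.75): z = 7.5

The minimum is at (4.5, 0) with z = -22.5.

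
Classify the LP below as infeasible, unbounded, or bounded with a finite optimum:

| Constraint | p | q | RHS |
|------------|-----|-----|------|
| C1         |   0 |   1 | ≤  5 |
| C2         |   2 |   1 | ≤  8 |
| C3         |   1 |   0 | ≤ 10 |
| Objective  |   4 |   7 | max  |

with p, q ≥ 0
The point (1.5, 5) satisfies every constraint, so the LP is feasible; the constraints give p ≤ 10 and q ≤ 5, which with p, q ≥ 0 keep the feasible region inside a bounded box. A feasible, bounded LP attains a finite optimum at a vertex.

Evaluating z = 4p + 7q at each vertex:
  (0, 0): z = 0
  (4, 0): z = 16
  (1.5, 5): z = 41
  (0, 5): z = 35

Feasible with finite optimum z* = 41 at (1.5, 5).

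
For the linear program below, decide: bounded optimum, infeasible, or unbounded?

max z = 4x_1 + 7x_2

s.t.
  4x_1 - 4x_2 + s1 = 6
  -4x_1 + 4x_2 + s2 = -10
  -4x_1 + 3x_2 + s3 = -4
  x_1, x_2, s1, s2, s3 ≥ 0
The row 4x_1 - 4x_2 + s1 = 6 with s1 ≥ 0 requires 4x_1 - 4x_2 ≤ 6, while the row -4x_1 + 4x_2 + s2 = -10 with s2 ≥ 0 is equivalent to 4x_1 - 4x_2 ≥ 10. Together they would need 10 ≤ 4x_1 - 4x_2 ≤ 6, which is impossible since 10 > 6. No point satisfies all constraints.

Infeasible — the constraint set is empty.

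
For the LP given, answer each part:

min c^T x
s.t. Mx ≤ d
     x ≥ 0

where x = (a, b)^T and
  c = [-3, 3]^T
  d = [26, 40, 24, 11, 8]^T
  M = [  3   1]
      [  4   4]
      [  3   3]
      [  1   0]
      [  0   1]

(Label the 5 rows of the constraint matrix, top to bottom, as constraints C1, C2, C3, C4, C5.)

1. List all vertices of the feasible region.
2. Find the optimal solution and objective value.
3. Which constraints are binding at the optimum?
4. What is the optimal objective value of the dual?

1. (0, 0), (8, 0), (0, 8)
2. a = 8, b = 0, z = -24
3. C3, b ≥ 0
4. -24 (by strong duality, equal to the primal optimum)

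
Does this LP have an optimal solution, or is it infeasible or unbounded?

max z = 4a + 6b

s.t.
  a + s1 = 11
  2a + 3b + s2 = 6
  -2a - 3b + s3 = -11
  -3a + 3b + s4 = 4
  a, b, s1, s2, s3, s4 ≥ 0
The row 2a + 3b + s2 = 6 with s2 ≥ 0 requires 2a + 3b ≤ 6, while the row -2a - 3b + s3 = -11 with s3 ≥ 0 is equivalent to 2a + 3b ≥ 11. Together they would need 11 ≤ 2a + 3b ≤ 6, which is impossible since 11 > 6. No point satisfies all constraints.

Infeasible: no point satisfies all constraints simultaneously.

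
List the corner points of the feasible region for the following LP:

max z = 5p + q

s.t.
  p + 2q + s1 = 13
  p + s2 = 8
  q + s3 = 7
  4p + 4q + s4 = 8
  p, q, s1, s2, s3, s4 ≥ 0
Each vertex is the intersection of two constraint boundaries that also satisfies all remaining constraints:
  p = 0 and q = 0 → (0, 0)
  4p + 4q = 8 and q = 0 → (2, 0)
  4p + 4q = 8 and p = 0 → (0, 2)

Vertices: (0, 0), (2, 0), (0, 2)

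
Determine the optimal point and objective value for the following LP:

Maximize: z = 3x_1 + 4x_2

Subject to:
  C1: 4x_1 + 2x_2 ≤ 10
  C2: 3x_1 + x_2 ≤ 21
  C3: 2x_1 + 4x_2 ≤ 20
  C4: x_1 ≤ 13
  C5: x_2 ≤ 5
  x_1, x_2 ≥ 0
Each vertex is the intersection of two constraint boundaries that also satisfies all remaining constraints:
  x_1 = 0 and x_2 = 0 → (0, 0)
  4x_1 + 2x_2 = 10 and x_2 = 0 → (2.5, 0)
  4x_1 + 2x_2 = 10 and 2x_1 + 4x_2 = 20 → (0, 5)

Evaluating z = 3x_1 + 4x_2 at each vertex:
  (0, 0): z = 0
  (2.5, 0): z = 7.5
  (0, 5): z = 20

The maximum is at (0, 5) with z = 20.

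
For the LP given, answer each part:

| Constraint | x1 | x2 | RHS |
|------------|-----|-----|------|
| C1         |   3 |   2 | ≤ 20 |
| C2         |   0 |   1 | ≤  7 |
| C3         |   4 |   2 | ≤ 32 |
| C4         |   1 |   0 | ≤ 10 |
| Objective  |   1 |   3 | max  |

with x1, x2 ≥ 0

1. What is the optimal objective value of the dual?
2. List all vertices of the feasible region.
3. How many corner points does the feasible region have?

1. 23 (by strong duality, equal to the primal optimum)
2. (0, 0), (6.667, 0), (2, 7), (0, 7)
3. 4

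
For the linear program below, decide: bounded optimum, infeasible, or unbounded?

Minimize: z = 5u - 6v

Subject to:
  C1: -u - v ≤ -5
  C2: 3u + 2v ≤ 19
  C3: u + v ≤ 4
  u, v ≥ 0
C3 requires u + v ≤ 4, while C1 (-u - v ≤ -5) is equivalent to u + v ≥ 5. Together they would need 5 ≤ u + v ≤ 4, which is impossible since 5 > 4. No point satisfies all constraints.

The feasible region is empty; the LP is infeasible.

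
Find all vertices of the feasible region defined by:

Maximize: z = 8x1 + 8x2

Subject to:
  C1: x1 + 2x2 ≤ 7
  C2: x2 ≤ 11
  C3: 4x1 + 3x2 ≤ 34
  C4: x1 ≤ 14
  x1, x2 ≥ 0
Each vertex is the intersection of two constraint boundaries that also satisfies all remaining constraints:
  x1 = 0 and x2 = 0 → (0, 0)
  x1 + 2x2 = 7 and x2 = 0 → (7, 0)
  x1 + 2x2 = 7 and x1 = 0 → (0, 3.5)

Vertices: (0, 0), (7, 0), (0, 3.5)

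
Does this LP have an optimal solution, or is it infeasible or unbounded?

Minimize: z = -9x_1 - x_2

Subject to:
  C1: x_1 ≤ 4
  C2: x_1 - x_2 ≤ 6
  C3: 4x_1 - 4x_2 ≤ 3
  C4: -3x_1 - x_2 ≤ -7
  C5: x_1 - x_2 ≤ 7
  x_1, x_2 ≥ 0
Feasible point: (2, 2) satisfies every constraint, so the LP is feasible.
Direction d = (0, 1): for each constraint row a, a·d ≤ 0 —
  (1)(0) + (0)(1) = 0 ≤ 0
  (1)(0) + (-1)(1) = -1 ≤ 0
  (4)(0) + (-4)(1) = -4 ≤ 0
  (-3)(0) + (-1)(1) = -1 ≤ 0
  (1)(0) + (-1)(1) = -1 ≤ 0
and d ≥ 0, so (2, 2) + t·d stays feasible for every t ≥ 0. Along this ray z = -9x_1 - x_2 changes by -1 per unit t, so z → −∞.

Unbounded — the objective can decrease without bound over the feasible region.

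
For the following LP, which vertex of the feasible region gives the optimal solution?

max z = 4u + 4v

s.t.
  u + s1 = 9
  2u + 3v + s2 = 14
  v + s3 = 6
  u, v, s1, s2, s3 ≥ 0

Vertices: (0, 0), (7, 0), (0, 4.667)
(7, 0) with z = 28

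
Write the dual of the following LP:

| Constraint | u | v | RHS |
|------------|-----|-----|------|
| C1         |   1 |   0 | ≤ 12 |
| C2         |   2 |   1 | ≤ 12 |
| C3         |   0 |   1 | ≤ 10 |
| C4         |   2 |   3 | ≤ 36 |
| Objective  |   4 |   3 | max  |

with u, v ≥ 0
Minimize: z = 12y1 + 12y2 + 10y3 + 36y4

Subject to:
  C1: -y1 - 2y2 - 2y4 ≤ -4
  C2: -y2 - y3 - 3y4 ≤ -3
  y1, y2, y3, y4 ≥ 0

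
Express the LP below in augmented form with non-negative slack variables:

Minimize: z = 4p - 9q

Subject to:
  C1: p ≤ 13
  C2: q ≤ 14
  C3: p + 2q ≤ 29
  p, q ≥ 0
min z = 4p - 9q

s.t.
  p + s1 = 13
  q + s2 = 14
  p + 2q + s3 = 29
  p, q, s1, s2, s3 ≥ 0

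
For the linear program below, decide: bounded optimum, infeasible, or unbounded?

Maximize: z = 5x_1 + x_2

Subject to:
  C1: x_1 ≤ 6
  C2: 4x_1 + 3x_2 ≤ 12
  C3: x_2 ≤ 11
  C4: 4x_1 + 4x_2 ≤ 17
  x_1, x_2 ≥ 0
The point (3, 0) satisfies every constraint, so the LP is feasible; the constraints give x_1 ≤ 6 and x_2 ≤ 11, which with x_1, x_2 ≥ 0 keep the feasible region inside a bounded box. A feasible, bounded LP attains a finite optimum at a vertex.

The LP has an optimal solution: (3, 0) with z = 15.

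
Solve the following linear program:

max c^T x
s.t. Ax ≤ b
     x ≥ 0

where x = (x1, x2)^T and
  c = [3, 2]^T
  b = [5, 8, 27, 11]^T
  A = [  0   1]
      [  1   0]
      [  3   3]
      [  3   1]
Each vertex is the intersection of two constraint boundaries that also satisfies all remaining constraints:
  x1 = 0 and x2 = 0 → (0, 0)
  3x1 + x2 = 11 and x2 = 0 → (3.667, 0)
  x2 = 5 and 3x1 + x2 = 11 → (2, 5)
  x2 = 5 and x1 = 0 → (0, 5)

Evaluating z = 3x1 + 2x2 at each vertex:
  (0, 0): z = 0
  (3.667, 0): z = 11
  (2, 5): z = 16
  (0, 5): z = 10

The maximum is at (2, 5) with z = 16.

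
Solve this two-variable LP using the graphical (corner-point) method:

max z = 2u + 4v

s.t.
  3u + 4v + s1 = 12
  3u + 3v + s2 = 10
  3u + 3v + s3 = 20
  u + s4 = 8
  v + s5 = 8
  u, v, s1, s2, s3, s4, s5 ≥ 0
u = 0, v = 3, z = 12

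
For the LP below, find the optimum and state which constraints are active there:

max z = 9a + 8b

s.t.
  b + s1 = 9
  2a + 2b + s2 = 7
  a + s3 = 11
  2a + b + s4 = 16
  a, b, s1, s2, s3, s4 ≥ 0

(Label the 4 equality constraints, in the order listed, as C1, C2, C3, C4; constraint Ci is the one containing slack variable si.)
Optimal: a = 3.5, b = 0
Slack at optimum:
  C1: slack = 9
  C2: slack = 0 (binding)
  C3: slack = 7.5
  C4: slack = 9
  a ≥ 0: a = 3.5
  b ≥ 0: b = 0 (binding)
Binding constraints: C2, b ≥ 0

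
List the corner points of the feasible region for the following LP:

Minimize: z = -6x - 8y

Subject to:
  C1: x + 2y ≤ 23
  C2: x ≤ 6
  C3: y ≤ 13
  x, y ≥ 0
Each vertex is the intersection of two constraint boundaries that also satisfies all remaining constraints:
  x = 0 and y = 0 → (0, 0)
  x = 6 and y = 0 → (6, 0)
  x + 2y = 23 and x = 6 → (6, 8.5)
  x + 2y = 23 and x = 0 → (0, 11.5)

Vertices: (0, 0), (6, 0), (6, 8.5), (0, 11.5)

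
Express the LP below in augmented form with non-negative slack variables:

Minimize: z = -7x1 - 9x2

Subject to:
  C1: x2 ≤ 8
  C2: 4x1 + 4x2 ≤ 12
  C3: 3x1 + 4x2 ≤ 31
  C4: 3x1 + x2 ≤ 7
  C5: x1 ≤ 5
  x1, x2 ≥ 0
min z = -7x1 - 9x2

s.t.
  x2 + s1 = 8
  4x1 + 4x2 + s2 = 12
  3x1 + 4x2 + s3 = 31
  3x1 + x2 + s4 = 7
  x1 + s5 = 5
  x1, x2, s1, s2, s3, s4, s5 ≥ 0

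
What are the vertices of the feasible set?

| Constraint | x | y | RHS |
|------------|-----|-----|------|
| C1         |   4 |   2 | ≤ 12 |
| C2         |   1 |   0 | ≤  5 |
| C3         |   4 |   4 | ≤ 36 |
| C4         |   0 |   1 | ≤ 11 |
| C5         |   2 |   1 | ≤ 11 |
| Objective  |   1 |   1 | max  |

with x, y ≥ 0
Each vertex is the intersection of two constraint boundaries that also satisfies all remaining constraints:
  x = 0 and y = 0 → (0, 0)
  4x + 2y = 12 and y = 0 → (3, 0)
  4x + 2y = 12 and x = 0 → (0, 6)

Vertices: (0, 0), (3, 0), (0, 6)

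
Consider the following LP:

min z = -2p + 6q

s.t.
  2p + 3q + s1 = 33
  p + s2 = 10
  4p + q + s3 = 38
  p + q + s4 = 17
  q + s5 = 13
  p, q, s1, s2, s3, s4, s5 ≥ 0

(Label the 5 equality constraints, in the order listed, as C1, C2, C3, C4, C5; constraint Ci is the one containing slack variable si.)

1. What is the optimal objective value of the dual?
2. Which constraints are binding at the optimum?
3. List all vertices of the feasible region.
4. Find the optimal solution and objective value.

1. -19 (by strong duality, equal to the primal optimum)
2. C3, q ≥ 0
3. (0, 0), (9.5, 0), (8.1, 5.6), (0, 11)
4. p = 9.5, q = 0, z = -19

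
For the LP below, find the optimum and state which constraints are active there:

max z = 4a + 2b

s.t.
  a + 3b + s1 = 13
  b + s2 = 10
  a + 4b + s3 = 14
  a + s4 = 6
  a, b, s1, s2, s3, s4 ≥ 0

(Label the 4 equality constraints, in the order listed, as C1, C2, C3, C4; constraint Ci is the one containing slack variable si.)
Optimal: a = 6, b = 2
Slack at optimum:
  C1: slack = 1
  C2: slack = 8
  C3: slack = 0 (binding)
  C4: slack = 0 (binding)
  a ≥ 0: a = 6
  b ≥ 0: b = 2
Binding constraints: C3, C4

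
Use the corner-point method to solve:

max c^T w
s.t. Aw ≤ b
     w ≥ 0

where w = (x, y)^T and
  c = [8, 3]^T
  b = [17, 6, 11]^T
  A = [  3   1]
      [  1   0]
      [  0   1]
Each vertex is the intersection of two constraint boundaries that also satisfies all remaining constraints:
  x = 0 and y = 0 → (0, 0)
  3x + y = 17 and y = 0 → (5.667, 0)
  3x + y = 17 and y = 11 → (2, 11)
  y = 11 and x = 0 → (0, 11)

Evaluating z = 8x + 3y at each vertex:
  (0, 0): z = 0
  (5.667, 0): z = 45.33
  (2, 11): z = 49
  (0, 11): z = 33

The maximum is at (2, 11) with z = 49.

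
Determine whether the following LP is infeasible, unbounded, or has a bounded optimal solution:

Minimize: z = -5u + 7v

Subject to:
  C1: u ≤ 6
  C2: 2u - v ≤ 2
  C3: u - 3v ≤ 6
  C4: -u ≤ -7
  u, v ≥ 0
C1 requires u ≤ 6, while C4 (-u ≤ -7) is equivalent to u ≥ 7. Together they would need 7 ≤ u ≤ 6, which is impossible since 7 > 6. No point satisfies all constraints.

The feasible region is empty; the LP is infeasible.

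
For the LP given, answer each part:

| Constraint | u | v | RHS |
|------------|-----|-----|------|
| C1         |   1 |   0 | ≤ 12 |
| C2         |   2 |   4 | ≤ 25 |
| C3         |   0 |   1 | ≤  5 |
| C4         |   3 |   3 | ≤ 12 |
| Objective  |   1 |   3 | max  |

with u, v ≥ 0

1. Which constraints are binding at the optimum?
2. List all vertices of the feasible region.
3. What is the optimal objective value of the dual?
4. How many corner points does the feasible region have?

1. C4, u ≥ 0
2. (0, 0), (4, 0), (0, 4)
3. 12 (by strong duality, equal to the primal optimum)
4. 3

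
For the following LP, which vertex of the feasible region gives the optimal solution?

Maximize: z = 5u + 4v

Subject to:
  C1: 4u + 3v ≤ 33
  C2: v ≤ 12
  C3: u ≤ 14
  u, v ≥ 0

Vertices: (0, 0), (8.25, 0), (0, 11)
(0, 11) with z = 44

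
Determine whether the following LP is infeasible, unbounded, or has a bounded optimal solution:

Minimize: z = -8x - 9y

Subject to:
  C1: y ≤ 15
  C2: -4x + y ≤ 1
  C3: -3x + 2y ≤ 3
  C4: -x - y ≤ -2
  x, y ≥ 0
Feasible point: (1, 1) satisfies every constraint, so the LP is feasible.
Direction d = (1, 0): for each constraint row a, a·d ≤ 0 —
  (0)(1) + (1)(0) = 0 ≤ 0
  (-4)(1) + (1)(0) = -4 ≤ 0
  (-3)(1) + (2)(0) = -3 ≤ 0
  (-1)(1) + (-1)(0) = -1 ≤ 0
and d ≥ 0, so (1, 1) + t·d stays feasible for every t ≥ 0. Along this ray z = -8x - 9y changes by -8 per unit t, so z → −∞.

The LP is unbounded; z can be made arbitrarily small.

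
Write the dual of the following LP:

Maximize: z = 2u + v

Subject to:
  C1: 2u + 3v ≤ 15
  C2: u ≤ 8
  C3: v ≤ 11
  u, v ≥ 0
Minimize: z = 15y1 + 8y2 + 11y3

Subject to:
  C1: -2y1 - y2 ≤ -2
  C2: -3y1 - y3 ≤ -1
  y1, y2, y3 ≥ 0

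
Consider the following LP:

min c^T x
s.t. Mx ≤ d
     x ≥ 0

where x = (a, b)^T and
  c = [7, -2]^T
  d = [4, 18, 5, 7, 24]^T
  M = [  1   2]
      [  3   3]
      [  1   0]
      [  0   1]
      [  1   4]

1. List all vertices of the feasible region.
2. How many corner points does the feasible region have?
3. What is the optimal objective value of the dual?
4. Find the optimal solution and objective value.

1. (0, 0), (4, 0), (0, 2)
2. 3
3. -4 (by strong duality, equal to the primal optimum)
4. a = 0, b = 2, z = -4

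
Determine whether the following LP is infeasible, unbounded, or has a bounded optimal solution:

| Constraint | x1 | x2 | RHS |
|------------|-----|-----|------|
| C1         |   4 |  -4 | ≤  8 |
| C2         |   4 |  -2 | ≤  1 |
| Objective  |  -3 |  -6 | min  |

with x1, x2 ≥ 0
Feasible point: (0, 0) satisfies every constraint, so the LP is feasible.
Direction d = (0, 1): for each constraint row a, a·d ≤ 0 —
  (4)(0) + (-4)(1) = -4 ≤ 0
  (4)(0) + (-2)(1) = -2 ≤ 0
and d ≥ 0, so (0, 0) + t·d stays feasible for every t ≥ 0. Along this ray z = -3x1 - 6x2 changes by -6 per unit t, so z → −∞.

The LP is unbounded; z can be made arbitrarily small.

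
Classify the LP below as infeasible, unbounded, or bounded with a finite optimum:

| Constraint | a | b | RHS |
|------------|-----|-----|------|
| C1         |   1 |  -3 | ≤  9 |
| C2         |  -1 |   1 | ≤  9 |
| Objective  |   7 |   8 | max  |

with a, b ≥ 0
Feasible point: (0, 0) satisfies every constraint, so the LP is feasible.
Direction d = (1, 1): for each constraint row a, a·d ≤ 0 —
  (1)(1) + (-3)(1) = -2 ≤ 0
  (-1)(1) + (1)(1) = 0 ≤ 0
and d ≥ 0, so (0, 0) + t·d stays feasible for every t ≥ 0. Along this ray z = 7a + 8b changes by 15 per unit t, so z → +∞.

Unbounded — the objective can increase without bound over the feasible region.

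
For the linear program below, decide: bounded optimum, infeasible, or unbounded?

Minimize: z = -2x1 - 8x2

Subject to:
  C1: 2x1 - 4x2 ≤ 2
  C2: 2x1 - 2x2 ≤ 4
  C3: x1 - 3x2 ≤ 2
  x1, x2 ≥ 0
Feasible point: (0, 0) satisfies every constraint, so the LP is feasible.
Direction d = (0, 1): for each constraint row a, a·d ≤ 0 —
  (2)(0) + (-4)(1) = -4 ≤ 0
  (2)(0) + (-2)(1) = -2 ≤ 0
  (1)(0) + (-3)(1) = -3 ≤ 0
and d ≥ 0, so (0, 0) + t·d stays feasible for every t ≥ 0. Along this ray z = -2x1 - 8x2 changes by -8 per unit t, so z → −∞.

Unbounded: there is a feasible ray along which z → −∞.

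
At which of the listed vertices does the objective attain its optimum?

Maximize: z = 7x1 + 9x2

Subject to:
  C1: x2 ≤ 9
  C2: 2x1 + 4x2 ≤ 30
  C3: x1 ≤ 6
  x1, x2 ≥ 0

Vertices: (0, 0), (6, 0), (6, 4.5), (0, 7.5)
(6, 4.5) with z = 82.5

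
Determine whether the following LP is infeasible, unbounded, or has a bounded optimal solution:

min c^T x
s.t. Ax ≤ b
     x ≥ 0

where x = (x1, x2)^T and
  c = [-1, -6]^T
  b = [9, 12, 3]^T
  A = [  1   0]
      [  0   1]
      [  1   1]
The point (0, 3) satisfies every constraint, so the LP is feasible; the constraints give x1 ≤ 9 and x2 ≤ 12, which with x1, x2 ≥ 0 keep the feasible region inside a bounded box. A feasible, bounded LP attains a finite optimum at a vertex.

Evaluating z = -x1 - 6x2 at each vertex:
  (0, 0): z = 0
  (3, 0): z = -3
  (0, 3): z = -18

The LP has an optimal solution: (0, 3) with z = -18.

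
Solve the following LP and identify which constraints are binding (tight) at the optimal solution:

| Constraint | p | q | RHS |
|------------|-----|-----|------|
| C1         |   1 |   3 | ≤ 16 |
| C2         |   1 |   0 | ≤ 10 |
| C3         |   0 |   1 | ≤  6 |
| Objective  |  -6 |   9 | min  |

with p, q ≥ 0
Optimal: p = 10, q = 0
Binding: C2, q ≥ 0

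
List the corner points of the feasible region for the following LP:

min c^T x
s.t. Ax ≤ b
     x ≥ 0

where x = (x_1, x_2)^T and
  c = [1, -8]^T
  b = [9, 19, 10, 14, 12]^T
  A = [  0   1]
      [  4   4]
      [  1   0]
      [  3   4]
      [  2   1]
Each vertex is the intersection of two constraint boundaries that also satisfies all remaining constraints:
  x_1 = 0 and x_2 = 0 → (0, 0)
  3x_1 + 4x_2 = 14 and x_2 = 0 → (4.667, 0)
  3x_1 + 4x_2 = 14 and x_1 = 0 → (0, 3.5)

Vertices: (0, 0), (4.667, 0), (0, 3.5)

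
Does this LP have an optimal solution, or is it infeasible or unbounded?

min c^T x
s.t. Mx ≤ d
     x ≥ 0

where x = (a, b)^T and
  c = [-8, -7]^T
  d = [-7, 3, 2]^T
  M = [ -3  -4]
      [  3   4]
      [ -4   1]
One constraint requires 3a + 4b ≤ 3, while the constraint -3a - 4b ≤ -7 is equivalent to 3a + 4b ≥ 7. Together they would need 7 ≤ 3a + 4b ≤ 3, which is impossible since 7 > 3. No point satisfies all constraints.

Infeasible — the constraint set is empty.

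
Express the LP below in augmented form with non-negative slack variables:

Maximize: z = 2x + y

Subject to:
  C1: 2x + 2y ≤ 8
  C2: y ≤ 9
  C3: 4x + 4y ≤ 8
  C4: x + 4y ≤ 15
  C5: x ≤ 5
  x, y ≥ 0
max z = 2x + y

s.t.
  2x + 2y + s1 = 8
  y + s2 = 9
  4x + 4y + s3 = 8
  x + 4y + s4 = 15
  x + s5 = 5
  x, y, s1, s2, s3, s4, s5 ≥ 0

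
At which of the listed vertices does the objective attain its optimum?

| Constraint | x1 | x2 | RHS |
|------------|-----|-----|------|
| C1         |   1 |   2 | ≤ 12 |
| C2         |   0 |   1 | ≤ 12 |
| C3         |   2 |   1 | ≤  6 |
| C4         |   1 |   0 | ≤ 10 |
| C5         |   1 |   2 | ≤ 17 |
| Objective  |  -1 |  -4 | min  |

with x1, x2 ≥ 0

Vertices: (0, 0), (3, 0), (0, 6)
(0, 6) with z = -24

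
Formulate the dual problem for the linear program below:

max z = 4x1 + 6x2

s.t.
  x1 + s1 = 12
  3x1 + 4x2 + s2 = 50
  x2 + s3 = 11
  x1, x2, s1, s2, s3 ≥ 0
Minimize: z = 12y1 + 50y2 + 11y3

Subject to:
  C1: -y1 - 3y2 ≤ -4
  C2: -4y2 - y3 ≤ -6
  y1, y2, y3 ≥ 0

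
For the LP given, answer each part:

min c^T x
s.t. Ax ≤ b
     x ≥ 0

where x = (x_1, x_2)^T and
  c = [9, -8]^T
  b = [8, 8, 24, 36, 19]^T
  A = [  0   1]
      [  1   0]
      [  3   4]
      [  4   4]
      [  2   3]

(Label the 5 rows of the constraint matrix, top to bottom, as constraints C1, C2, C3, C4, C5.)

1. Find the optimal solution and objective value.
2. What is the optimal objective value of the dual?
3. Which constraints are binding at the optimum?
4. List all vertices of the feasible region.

1. x_1 = 0, x_2 = 6, z = -48
2. -48 (by strong duality, equal to the primal optimum)
3. C3, x_1 ≥ 0
4. (0, 0), (8, 0), (0, 6)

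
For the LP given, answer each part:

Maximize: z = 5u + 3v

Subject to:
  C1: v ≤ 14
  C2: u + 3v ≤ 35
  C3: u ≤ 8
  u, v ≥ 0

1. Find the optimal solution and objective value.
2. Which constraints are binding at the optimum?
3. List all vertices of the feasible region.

1. u = 8, v = 9, z = 67
2. C2, C3
3. (0, 0), (8, 0), (8, 9), (0, 11.67)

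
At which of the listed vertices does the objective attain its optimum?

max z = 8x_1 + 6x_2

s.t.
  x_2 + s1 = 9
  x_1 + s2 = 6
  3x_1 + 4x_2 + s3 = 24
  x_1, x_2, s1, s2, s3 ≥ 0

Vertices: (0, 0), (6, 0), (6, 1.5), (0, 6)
Evaluating z = 8x_1 + 6x_2 at each vertex:
  (0, 0): z = 0
  (6, 0): z = 48
  (6, 1.5): z = 57
  (0, 6): z = 36

The largest value is z = 57, attained at (6, 1.5).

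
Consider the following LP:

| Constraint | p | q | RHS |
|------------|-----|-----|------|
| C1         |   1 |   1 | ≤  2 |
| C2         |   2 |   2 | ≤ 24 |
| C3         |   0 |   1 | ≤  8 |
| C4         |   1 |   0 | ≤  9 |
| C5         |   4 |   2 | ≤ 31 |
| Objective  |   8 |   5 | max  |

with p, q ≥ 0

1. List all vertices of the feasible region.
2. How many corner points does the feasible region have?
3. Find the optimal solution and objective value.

1. (0, 0), (2, 0), (0, 2)
2. 3
3. p = 2, q = 0, z = 16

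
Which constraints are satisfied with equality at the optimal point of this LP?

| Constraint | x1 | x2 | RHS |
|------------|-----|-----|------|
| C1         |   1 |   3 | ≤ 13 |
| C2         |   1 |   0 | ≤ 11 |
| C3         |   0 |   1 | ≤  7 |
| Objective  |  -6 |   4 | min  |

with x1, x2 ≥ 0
Optimal: x1 = 11, x2 = 0
Slack at optimum:
  C1: slack = 2
  C2: slack = 0 (binding)
  C3: slack = 7
  x1 ≥ 0: x1 = 11
  x2 ≥ 0: x2 = 0 (binding)
Binding constraints: C2, x2 ≥ 0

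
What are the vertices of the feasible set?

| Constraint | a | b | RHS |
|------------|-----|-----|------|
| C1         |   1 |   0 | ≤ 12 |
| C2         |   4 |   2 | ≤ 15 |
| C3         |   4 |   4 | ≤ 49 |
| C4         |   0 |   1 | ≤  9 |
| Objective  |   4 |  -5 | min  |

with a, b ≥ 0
Each vertex is the intersection of two constraint boundaries that also satisfies all remaining constraints:
  a = 0 and b = 0 → (0, 0)
  4a + 2b = 15 and b = 0 → (3.75, 0)
  4a + 2b = 15 and a = 0 → (0, 7.5)

Vertices: (0, 0), (3.75, 0), (0, 7.5)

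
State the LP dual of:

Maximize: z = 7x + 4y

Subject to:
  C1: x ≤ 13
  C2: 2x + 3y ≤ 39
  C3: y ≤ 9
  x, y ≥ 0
Minimize: z = 13y1 + 39y2 + 9y3

Subject to:
  C1: -y1 - 2y2 ≤ -7
  C2: -3y2 - y3 ≤ -4
  y1, y2, y3 ≥ 0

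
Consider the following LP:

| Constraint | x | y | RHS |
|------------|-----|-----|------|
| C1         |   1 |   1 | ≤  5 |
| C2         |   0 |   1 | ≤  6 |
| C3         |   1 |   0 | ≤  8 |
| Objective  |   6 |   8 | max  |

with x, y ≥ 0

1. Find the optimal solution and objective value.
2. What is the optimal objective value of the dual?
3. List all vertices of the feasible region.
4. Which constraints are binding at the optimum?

1. x = 0, y = 5, z = 40
2. 40 (by strong duality, equal to the primal optimum)
3. (0, 0), (5, 0), (0, 5)
4. C1, x ≥ 0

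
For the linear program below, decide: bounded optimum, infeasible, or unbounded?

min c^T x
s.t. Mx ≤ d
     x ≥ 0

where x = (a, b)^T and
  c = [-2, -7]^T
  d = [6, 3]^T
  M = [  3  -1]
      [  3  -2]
Feasible point: (0, 0) satisfies every constraint, so the LP is feasible.
Direction d = (0, 1): for each constraint row a, a·d ≤ 0 —
  (3)(0) + (-1)(1) = -1 ≤ 0
  (3)(0) + (-2)(1) = -2 ≤ 0
and d ≥ 0, so (0, 0) + t·d stays feasible for every t ≥ 0. Along this ray z = -2a - 7b changes by -7 per unit t, so z → −∞.

The LP is unbounded; z can be made arbitrarily small.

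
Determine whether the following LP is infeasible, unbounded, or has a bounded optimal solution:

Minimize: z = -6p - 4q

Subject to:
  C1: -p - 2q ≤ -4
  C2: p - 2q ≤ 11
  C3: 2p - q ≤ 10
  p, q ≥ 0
Feasible point: (0, 2) satisfies every constraint, so the LP is feasible.
Direction d = (0, 1): for each constraint row a, a·d ≤ 0 —
  (-1)(0) + (-2)(1) = -2 ≤ 0
  (1)(0) + (-2)(1) = -2 ≤ 0
  (2)(0) + (-1)(1) = -1 ≤ 0
and d ≥ 0, so (0, 2) + t·d stays feasible for every t ≥ 0. Along this ray z = -6p - 4q changes by -4 per unit t, so z → −∞.

Unbounded — the objective can decrease without bound over the feasible region.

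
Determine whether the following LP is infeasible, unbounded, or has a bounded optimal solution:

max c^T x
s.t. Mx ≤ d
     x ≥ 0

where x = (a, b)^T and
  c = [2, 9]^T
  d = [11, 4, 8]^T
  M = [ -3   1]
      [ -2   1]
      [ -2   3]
Feasible point: (0, 0) satisfies every constraint, so the LP is feasible.
Direction d = (1, 0): for each constraint row a, a·d ≤ 0 —
  (-3)(1) + (1)(0) = -3 ≤ 0
  (-2)(1) + (1)(0) = -2 ≤ 0
  (-2)(1) + (3)(0) = -2 ≤ 0
and d ≥ 0, so (0, 0) + t·d stays feasible for every t ≥ 0. Along this ray z = 2a + 9b changes by 2 per unit t, so z → +∞.

Unbounded: there is a feasible ray along which z → +∞.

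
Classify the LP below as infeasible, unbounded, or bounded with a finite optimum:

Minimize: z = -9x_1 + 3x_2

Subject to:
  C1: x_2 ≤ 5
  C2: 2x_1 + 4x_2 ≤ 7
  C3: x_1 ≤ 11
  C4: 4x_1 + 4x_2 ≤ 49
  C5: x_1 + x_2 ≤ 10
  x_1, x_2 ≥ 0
The point (3.5, 0) satisfies every constraint, so the LP is feasible; the constraints give x_1 ≤ 11 and x_2 ≤ 5, which with x_1, x_2 ≥ 0 keep the feasible region inside a bounded box. A feasible, bounded LP attains a finite optimum at a vertex.

Feasible with finite optimum z* = -31.5 at (3.5, 0).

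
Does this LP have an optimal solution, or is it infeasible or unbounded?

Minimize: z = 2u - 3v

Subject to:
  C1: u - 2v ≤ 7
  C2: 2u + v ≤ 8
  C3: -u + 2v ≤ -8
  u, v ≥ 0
C1 requires u - 2v ≤ 7, while C3 (-u + 2v ≤ -8) is equivalent to u - 2v ≥ 8. Together they would need 8 ≤ u - 2v ≤ 7, which is impossible since 8 > 7. No point satisfies all constraints.

The feasible region is empty; the LP is infeasible.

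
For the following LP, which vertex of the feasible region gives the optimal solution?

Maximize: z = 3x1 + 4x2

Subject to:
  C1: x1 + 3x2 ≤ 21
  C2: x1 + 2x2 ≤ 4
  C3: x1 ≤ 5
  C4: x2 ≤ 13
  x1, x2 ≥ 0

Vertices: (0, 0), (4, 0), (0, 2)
(4, 0) with z = 12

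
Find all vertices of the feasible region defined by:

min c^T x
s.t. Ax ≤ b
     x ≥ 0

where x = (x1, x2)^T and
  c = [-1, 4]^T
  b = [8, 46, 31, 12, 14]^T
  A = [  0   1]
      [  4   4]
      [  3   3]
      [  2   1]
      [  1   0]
Each vertex is the intersection of two constraint boundaries that also satisfies all remaining constraints:
  x1 = 0 and x2 = 0 → (0, 0)
  2x1 + x2 = 12 and x2 = 0 → (6, 0)
  x2 = 8 and 2x1 + x2 = 12 → (2, 8)
  x2 = 8 and x1 = 0 → (0, 8)

Vertices: (0, 0), (6, 0), (2, 8), (0, 8)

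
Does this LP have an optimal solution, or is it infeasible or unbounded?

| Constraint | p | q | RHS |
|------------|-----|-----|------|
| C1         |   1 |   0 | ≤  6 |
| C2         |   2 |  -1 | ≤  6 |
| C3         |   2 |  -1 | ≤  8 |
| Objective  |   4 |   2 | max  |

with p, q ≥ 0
Feasible point: (0, 0) satisfies every constraint, so the LP is feasible.
Direction d = (0, 1): for each constraint row a, a·d ≤ 0 —
  (1)(0) + (0)(1) = 0 ≤ 0
  (2)(0) + (-1)(1) = -1 ≤ 0
  (2)(0) + (-1)(1) = -1 ≤ 0
and d ≥ 0, so (0, 0) + t·d stays feasible for every t ≥ 0. Along this ray z = 4p + 2q changes by 2 per unit t, so z → +∞.

Unbounded — the objective can increase without bound over the feasible region.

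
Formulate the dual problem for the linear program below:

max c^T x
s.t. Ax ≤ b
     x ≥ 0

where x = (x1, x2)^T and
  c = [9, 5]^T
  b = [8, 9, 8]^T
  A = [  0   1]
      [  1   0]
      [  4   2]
Minimize: z = 8y1 + 9y2 + 8y3

Subject to:
  C1: -y2 - 4y3 ≤ -9
  C2: -y1 - 2y3 ≤ -5
  y1, y2, y3 ≥ 0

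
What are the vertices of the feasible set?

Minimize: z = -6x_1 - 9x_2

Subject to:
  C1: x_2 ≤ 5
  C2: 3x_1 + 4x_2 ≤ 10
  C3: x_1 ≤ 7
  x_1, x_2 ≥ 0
Each vertex is the intersection of two constraint boundaries that also satisfies all remaining constraints:
  x_1 = 0 and x_2 = 0 → (0, 0)
  3x_1 + 4x_2 = 10 and x_2 = 0 → (3.333, 0)
  3x_1 + 4x_2 = 10 and x_1 = 0 → (0, 2.5)

Vertices: (0, 0), (3.333, 0), (0, 2.5)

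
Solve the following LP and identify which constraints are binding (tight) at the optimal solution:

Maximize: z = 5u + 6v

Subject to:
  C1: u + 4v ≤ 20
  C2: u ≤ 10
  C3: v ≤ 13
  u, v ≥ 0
Optimal: u = 10, v = 2.5
Slack at optimum:
  C1: slack = 0 (binding)
  C2: slack = 0 (binding)
  C3: slack = 10.5
  u ≥ 0: u = 10
  v ≥ 0: v = 2.5
Binding constraints: C1, C2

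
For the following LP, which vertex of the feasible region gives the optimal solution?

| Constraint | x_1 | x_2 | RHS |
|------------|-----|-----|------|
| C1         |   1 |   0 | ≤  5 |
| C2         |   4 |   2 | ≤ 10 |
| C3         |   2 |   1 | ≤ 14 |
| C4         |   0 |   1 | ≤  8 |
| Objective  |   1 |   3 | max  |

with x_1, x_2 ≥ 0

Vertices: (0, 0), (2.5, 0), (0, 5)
(0, 5) with z = 15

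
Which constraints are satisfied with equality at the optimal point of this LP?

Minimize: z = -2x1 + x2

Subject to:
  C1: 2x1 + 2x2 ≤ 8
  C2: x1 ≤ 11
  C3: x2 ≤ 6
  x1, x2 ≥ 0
Optimal: x1 = 4, x2 = 0
Slack at optimum:
  C1: slack = 0 (binding)
  C2: slack = 7
  C3: slack = 6
  x1 ≥ 0: x1 = 4
  x2 ≥ 0: x2 = 0 (binding)
Binding constraints: C1, x2 ≥ 0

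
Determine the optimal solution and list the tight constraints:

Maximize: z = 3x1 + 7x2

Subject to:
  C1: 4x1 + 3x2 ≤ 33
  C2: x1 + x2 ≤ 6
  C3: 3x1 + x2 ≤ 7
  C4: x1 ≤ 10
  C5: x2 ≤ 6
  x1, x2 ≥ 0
Optimal: x1 = 0, x2 = 6
Slack at optimum:
  C1: slack = 15
  C2: slack = 0 (binding)
  C3: slack = 1
  C4: slack = 10
  C5: slack = 0 (binding)
  x1 ≥ 0: x1 = 0 (binding)
  x2 ≥ 0: x2 = 6
Binding constraints: C2, C5, x1 ≥ 0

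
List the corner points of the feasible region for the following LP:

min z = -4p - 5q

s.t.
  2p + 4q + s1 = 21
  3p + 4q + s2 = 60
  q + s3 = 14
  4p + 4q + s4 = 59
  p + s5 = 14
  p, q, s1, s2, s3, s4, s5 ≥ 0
Each vertex is the intersection of two constraint boundaries that also satisfies all remaining constraints:
  p = 0 and q = 0 → (0, 0)
  2p + 4q = 21 and q = 0 → (10.5, 0)
  2p + 4q = 21 and p = 0 → (0, 5.25)

Vertices: (0, 0), (10.5, 0), (0, 5.25)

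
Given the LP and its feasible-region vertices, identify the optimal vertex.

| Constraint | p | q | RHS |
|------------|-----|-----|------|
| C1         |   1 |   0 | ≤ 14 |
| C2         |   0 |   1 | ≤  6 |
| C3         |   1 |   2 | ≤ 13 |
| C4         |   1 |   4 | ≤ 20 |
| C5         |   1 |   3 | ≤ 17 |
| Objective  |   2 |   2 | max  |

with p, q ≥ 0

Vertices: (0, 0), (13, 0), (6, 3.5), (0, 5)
(13, 0) with z = 26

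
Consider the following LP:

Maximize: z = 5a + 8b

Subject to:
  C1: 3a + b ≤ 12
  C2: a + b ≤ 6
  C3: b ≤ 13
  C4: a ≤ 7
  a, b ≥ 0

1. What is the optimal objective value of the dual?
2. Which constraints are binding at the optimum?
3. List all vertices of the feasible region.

1. 48 (by strong duality, equal to the primal optimum)
2. C2, a ≥ 0
3. (0, 0), (4, 0), (3, 3), (0, 6)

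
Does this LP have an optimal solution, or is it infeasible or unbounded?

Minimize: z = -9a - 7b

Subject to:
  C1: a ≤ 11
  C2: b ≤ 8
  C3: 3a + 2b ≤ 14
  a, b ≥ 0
The point (0, 7) satisfies every constraint, so the LP is feasible; the constraints give a ≤ 11 and b ≤ 8, which with a, b ≥ 0 keep the feasible region inside a bounded box. A feasible, bounded LP attains a finite optimum at a vertex.

Feasible with finite optimum z* = -49 at (0, 7).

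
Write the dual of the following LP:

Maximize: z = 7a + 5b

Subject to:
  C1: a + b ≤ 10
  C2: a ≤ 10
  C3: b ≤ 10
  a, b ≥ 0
Minimize: z = 10y1 + 10y2 + 10y3

Subject to:
  C1: -y1 - y2 ≤ -7
  C2: -y1 - y3 ≤ -5
  y1, y2, y3 ≥ 0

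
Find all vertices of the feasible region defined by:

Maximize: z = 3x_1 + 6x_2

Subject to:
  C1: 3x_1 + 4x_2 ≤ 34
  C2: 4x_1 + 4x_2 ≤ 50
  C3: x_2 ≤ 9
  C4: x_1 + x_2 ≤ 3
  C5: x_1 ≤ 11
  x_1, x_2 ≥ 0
Each vertex is the intersection of two constraint boundaries that also satisfies all remaining constraints:
  x_1 = 0 and x_2 = 0 → (0, 0)
  x_1 + x_2 = 3 and x_2 = 0 → (3, 0)
  x_1 + x_2 = 3 and x_1 = 0 → (0, 3)

Vertices: (0, 0), (3, 0), (0, 3)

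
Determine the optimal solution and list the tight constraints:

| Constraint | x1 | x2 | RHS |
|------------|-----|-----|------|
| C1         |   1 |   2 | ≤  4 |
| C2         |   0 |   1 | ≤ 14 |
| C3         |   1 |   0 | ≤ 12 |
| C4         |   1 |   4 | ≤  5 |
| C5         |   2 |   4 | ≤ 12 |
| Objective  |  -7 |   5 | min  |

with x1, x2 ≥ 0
Optimal: x1 = 4, x2 = 0
Binding: C1, x2 ≥ 0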